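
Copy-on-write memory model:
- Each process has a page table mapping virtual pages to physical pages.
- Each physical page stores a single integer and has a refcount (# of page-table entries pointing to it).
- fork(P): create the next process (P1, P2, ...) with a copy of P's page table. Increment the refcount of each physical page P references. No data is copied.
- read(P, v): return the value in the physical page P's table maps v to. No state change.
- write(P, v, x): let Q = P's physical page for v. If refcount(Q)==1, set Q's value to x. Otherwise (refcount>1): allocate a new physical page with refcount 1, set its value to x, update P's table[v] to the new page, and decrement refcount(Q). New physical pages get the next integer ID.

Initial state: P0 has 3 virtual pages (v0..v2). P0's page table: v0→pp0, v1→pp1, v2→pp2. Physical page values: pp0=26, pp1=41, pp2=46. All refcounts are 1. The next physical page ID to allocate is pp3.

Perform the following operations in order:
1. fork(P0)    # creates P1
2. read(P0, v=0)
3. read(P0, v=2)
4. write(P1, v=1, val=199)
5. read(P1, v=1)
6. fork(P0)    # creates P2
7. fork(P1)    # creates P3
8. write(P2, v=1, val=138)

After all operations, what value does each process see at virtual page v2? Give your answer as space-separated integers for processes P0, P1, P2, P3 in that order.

Answer: 46 46 46 46

Derivation:
Op 1: fork(P0) -> P1. 3 ppages; refcounts: pp0:2 pp1:2 pp2:2
Op 2: read(P0, v0) -> 26. No state change.
Op 3: read(P0, v2) -> 46. No state change.
Op 4: write(P1, v1, 199). refcount(pp1)=2>1 -> COPY to pp3. 4 ppages; refcounts: pp0:2 pp1:1 pp2:2 pp3:1
Op 5: read(P1, v1) -> 199. No state change.
Op 6: fork(P0) -> P2. 4 ppages; refcounts: pp0:3 pp1:2 pp2:3 pp3:1
Op 7: fork(P1) -> P3. 4 ppages; refcounts: pp0:4 pp1:2 pp2:4 pp3:2
Op 8: write(P2, v1, 138). refcount(pp1)=2>1 -> COPY to pp4. 5 ppages; refcounts: pp0:4 pp1:1 pp2:4 pp3:2 pp4:1
P0: v2 -> pp2 = 46
P1: v2 -> pp2 = 46
P2: v2 -> pp2 = 46
P3: v2 -> pp2 = 46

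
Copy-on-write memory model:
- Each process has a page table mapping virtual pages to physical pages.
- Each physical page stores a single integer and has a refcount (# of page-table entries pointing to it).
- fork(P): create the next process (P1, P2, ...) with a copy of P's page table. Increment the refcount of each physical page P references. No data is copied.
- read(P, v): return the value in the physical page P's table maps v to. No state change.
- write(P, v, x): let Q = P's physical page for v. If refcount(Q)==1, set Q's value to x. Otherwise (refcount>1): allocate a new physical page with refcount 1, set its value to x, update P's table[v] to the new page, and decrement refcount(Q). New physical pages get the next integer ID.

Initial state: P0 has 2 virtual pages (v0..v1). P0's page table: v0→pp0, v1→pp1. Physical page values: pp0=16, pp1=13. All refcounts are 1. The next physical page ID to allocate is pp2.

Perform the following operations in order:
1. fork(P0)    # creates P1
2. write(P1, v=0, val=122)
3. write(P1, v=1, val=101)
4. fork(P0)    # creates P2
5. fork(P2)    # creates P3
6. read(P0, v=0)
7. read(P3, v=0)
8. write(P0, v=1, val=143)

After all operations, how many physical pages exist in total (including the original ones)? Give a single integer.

Op 1: fork(P0) -> P1. 2 ppages; refcounts: pp0:2 pp1:2
Op 2: write(P1, v0, 122). refcount(pp0)=2>1 -> COPY to pp2. 3 ppages; refcounts: pp0:1 pp1:2 pp2:1
Op 3: write(P1, v1, 101). refcount(pp1)=2>1 -> COPY to pp3. 4 ppages; refcounts: pp0:1 pp1:1 pp2:1 pp3:1
Op 4: fork(P0) -> P2. 4 ppages; refcounts: pp0:2 pp1:2 pp2:1 pp3:1
Op 5: fork(P2) -> P3. 4 ppages; refcounts: pp0:3 pp1:3 pp2:1 pp3:1
Op 6: read(P0, v0) -> 16. No state change.
Op 7: read(P3, v0) -> 16. No state change.
Op 8: write(P0, v1, 143). refcount(pp1)=3>1 -> COPY to pp4. 5 ppages; refcounts: pp0:3 pp1:2 pp2:1 pp3:1 pp4:1

Answer: 5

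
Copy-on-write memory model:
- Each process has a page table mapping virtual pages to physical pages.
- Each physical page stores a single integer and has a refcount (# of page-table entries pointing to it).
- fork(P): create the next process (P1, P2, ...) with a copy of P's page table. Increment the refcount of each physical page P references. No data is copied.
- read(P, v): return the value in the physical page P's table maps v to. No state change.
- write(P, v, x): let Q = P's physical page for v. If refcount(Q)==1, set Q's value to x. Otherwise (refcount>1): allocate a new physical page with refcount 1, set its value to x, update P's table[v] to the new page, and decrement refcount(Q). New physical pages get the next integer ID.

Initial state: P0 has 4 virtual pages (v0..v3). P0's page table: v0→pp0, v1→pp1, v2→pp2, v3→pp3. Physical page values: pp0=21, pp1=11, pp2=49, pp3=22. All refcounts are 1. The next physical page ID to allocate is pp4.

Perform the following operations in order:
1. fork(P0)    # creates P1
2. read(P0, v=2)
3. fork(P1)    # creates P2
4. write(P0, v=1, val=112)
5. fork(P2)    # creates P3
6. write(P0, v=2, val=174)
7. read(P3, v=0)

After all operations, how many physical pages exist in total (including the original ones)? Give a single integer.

Answer: 6

Derivation:
Op 1: fork(P0) -> P1. 4 ppages; refcounts: pp0:2 pp1:2 pp2:2 pp3:2
Op 2: read(P0, v2) -> 49. No state change.
Op 3: fork(P1) -> P2. 4 ppages; refcounts: pp0:3 pp1:3 pp2:3 pp3:3
Op 4: write(P0, v1, 112). refcount(pp1)=3>1 -> COPY to pp4. 5 ppages; refcounts: pp0:3 pp1:2 pp2:3 pp3:3 pp4:1
Op 5: fork(P2) -> P3. 5 ppages; refcounts: pp0:4 pp1:3 pp2:4 pp3:4 pp4:1
Op 6: write(P0, v2, 174). refcount(pp2)=4>1 -> COPY to pp5. 6 ppages; refcounts: pp0:4 pp1:3 pp2:3 pp3:4 pp4:1 pp5:1
Op 7: read(P3, v0) -> 21. No state change.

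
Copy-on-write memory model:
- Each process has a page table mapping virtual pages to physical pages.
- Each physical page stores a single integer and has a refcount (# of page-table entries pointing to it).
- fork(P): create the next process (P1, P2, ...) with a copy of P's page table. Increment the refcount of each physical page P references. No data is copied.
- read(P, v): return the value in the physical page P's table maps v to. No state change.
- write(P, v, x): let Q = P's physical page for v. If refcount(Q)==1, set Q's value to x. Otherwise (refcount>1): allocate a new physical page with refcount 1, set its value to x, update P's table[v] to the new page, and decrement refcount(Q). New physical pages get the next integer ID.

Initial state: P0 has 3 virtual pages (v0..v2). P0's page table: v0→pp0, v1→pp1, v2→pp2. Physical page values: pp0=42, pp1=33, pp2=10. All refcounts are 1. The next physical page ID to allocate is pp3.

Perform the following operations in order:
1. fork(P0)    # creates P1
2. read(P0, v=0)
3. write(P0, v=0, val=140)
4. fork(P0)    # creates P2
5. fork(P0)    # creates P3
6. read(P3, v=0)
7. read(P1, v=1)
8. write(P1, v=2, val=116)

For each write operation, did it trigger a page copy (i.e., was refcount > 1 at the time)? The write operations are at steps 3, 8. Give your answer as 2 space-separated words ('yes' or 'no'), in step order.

Op 1: fork(P0) -> P1. 3 ppages; refcounts: pp0:2 pp1:2 pp2:2
Op 2: read(P0, v0) -> 42. No state change.
Op 3: write(P0, v0, 140). refcount(pp0)=2>1 -> COPY to pp3. 4 ppages; refcounts: pp0:1 pp1:2 pp2:2 pp3:1
Op 4: fork(P0) -> P2. 4 ppages; refcounts: pp0:1 pp1:3 pp2:3 pp3:2
Op 5: fork(P0) -> P3. 4 ppages; refcounts: pp0:1 pp1:4 pp2:4 pp3:3
Op 6: read(P3, v0) -> 140. No state change.
Op 7: read(P1, v1) -> 33. No state change.
Op 8: write(P1, v2, 116). refcount(pp2)=4>1 -> COPY to pp4. 5 ppages; refcounts: pp0:1 pp1:4 pp2:3 pp3:3 pp4:1

yes yes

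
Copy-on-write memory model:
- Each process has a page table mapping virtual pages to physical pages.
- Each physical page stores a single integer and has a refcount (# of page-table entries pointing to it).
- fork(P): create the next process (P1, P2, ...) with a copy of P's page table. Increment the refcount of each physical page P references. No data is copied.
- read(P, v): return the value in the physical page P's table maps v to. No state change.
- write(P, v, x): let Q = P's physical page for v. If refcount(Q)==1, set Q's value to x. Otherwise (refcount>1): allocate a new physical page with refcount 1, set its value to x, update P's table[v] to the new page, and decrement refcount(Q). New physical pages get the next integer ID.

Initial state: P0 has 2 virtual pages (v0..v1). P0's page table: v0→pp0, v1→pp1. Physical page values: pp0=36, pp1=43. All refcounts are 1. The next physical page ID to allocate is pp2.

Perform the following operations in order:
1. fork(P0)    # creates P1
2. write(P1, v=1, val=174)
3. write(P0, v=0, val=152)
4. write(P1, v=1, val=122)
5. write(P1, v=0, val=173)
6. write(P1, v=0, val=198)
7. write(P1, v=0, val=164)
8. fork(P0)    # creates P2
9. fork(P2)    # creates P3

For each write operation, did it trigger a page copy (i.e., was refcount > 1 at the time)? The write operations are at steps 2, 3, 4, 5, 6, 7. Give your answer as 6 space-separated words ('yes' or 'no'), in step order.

Op 1: fork(P0) -> P1. 2 ppages; refcounts: pp0:2 pp1:2
Op 2: write(P1, v1, 174). refcount(pp1)=2>1 -> COPY to pp2. 3 ppages; refcounts: pp0:2 pp1:1 pp2:1
Op 3: write(P0, v0, 152). refcount(pp0)=2>1 -> COPY to pp3. 4 ppages; refcounts: pp0:1 pp1:1 pp2:1 pp3:1
Op 4: write(P1, v1, 122). refcount(pp2)=1 -> write in place. 4 ppages; refcounts: pp0:1 pp1:1 pp2:1 pp3:1
Op 5: write(P1, v0, 173). refcount(pp0)=1 -> write in place. 4 ppages; refcounts: pp0:1 pp1:1 pp2:1 pp3:1
Op 6: write(P1, v0, 198). refcount(pp0)=1 -> write in place. 4 ppages; refcounts: pp0:1 pp1:1 pp2:1 pp3:1
Op 7: write(P1, v0, 164). refcount(pp0)=1 -> write in place. 4 ppages; refcounts: pp0:1 pp1:1 pp2:1 pp3:1
Op 8: fork(P0) -> P2. 4 ppages; refcounts: pp0:1 pp1:2 pp2:1 pp3:2
Op 9: fork(P2) -> P3. 4 ppages; refcounts: pp0:1 pp1:3 pp2:1 pp3:3

yes yes no no no no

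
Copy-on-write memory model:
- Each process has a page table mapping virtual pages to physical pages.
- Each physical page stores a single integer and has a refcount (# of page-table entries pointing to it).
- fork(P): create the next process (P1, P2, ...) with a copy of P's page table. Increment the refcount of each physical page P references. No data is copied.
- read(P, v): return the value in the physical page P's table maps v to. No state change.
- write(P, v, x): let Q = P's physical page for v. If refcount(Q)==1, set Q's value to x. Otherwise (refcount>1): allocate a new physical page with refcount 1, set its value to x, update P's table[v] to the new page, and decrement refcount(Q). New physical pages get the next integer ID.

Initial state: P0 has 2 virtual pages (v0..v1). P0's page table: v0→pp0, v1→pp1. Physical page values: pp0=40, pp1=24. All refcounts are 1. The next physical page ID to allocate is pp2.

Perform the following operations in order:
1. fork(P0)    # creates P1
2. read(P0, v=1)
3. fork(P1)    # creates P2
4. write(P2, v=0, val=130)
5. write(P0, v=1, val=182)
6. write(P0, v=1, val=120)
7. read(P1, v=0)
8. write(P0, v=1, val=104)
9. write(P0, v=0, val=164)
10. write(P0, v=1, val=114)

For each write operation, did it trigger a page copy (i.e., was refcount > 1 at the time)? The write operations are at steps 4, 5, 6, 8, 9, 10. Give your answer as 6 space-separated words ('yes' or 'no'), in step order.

Op 1: fork(P0) -> P1. 2 ppages; refcounts: pp0:2 pp1:2
Op 2: read(P0, v1) -> 24. No state change.
Op 3: fork(P1) -> P2. 2 ppages; refcounts: pp0:3 pp1:3
Op 4: write(P2, v0, 130). refcount(pp0)=3>1 -> COPY to pp2. 3 ppages; refcounts: pp0:2 pp1:3 pp2:1
Op 5: write(P0, v1, 182). refcount(pp1)=3>1 -> COPY to pp3. 4 ppages; refcounts: pp0:2 pp1:2 pp2:1 pp3:1
Op 6: write(P0, v1, 120). refcount(pp3)=1 -> write in place. 4 ppages; refcounts: pp0:2 pp1:2 pp2:1 pp3:1
Op 7: read(P1, v0) -> 40. No state change.
Op 8: write(P0, v1, 104). refcount(pp3)=1 -> write in place. 4 ppages; refcounts: pp0:2 pp1:2 pp2:1 pp3:1
Op 9: write(P0, v0, 164). refcount(pp0)=2>1 -> COPY to pp4. 5 ppages; refcounts: pp0:1 pp1:2 pp2:1 pp3:1 pp4:1
Op 10: write(P0, v1, 114). refcount(pp3)=1 -> write in place. 5 ppages; refcounts: pp0:1 pp1:2 pp2:1 pp3:1 pp4:1

yes yes no no yes no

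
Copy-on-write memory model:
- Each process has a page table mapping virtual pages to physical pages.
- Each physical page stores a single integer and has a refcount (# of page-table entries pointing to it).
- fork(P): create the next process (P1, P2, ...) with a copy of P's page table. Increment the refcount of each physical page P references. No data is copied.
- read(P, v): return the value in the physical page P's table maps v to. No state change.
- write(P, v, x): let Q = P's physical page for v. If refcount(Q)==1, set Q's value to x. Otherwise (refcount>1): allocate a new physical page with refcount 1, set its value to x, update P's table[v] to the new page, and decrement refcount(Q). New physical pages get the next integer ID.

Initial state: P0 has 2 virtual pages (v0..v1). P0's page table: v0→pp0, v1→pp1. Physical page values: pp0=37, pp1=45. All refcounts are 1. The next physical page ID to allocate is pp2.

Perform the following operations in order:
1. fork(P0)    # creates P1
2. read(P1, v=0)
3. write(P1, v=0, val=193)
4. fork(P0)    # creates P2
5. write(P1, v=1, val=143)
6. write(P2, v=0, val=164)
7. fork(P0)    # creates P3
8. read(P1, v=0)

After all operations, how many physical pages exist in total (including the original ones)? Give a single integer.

Answer: 5

Derivation:
Op 1: fork(P0) -> P1. 2 ppages; refcounts: pp0:2 pp1:2
Op 2: read(P1, v0) -> 37. No state change.
Op 3: write(P1, v0, 193). refcount(pp0)=2>1 -> COPY to pp2. 3 ppages; refcounts: pp0:1 pp1:2 pp2:1
Op 4: fork(P0) -> P2. 3 ppages; refcounts: pp0:2 pp1:3 pp2:1
Op 5: write(P1, v1, 143). refcount(pp1)=3>1 -> COPY to pp3. 4 ppages; refcounts: pp0:2 pp1:2 pp2:1 pp3:1
Op 6: write(P2, v0, 164). refcount(pp0)=2>1 -> COPY to pp4. 5 ppages; refcounts: pp0:1 pp1:2 pp2:1 pp3:1 pp4:1
Op 7: fork(P0) -> P3. 5 ppages; refcounts: pp0:2 pp1:3 pp2:1 pp3:1 pp4:1
Op 8: read(P1, v0) -> 193. No state change.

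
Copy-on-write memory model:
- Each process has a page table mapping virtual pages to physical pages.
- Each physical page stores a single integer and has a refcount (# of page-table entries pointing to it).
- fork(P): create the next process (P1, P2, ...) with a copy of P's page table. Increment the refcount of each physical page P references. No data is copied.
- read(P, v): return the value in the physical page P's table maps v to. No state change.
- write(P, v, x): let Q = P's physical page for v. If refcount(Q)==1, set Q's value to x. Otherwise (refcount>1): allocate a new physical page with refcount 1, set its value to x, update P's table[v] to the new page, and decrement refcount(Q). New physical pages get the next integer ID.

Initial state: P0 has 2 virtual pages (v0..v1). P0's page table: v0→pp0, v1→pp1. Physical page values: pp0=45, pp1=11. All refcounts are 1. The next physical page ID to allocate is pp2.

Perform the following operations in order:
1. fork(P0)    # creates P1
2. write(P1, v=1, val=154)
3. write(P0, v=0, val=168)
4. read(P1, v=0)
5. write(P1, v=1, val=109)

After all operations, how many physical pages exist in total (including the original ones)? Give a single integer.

Op 1: fork(P0) -> P1. 2 ppages; refcounts: pp0:2 pp1:2
Op 2: write(P1, v1, 154). refcount(pp1)=2>1 -> COPY to pp2. 3 ppages; refcounts: pp0:2 pp1:1 pp2:1
Op 3: write(P0, v0, 168). refcount(pp0)=2>1 -> COPY to pp3. 4 ppages; refcounts: pp0:1 pp1:1 pp2:1 pp3:1
Op 4: read(P1, v0) -> 45. No state change.
Op 5: write(P1, v1, 109). refcount(pp2)=1 -> write in place. 4 ppages; refcounts: pp0:1 pp1:1 pp2:1 pp3:1

Answer: 4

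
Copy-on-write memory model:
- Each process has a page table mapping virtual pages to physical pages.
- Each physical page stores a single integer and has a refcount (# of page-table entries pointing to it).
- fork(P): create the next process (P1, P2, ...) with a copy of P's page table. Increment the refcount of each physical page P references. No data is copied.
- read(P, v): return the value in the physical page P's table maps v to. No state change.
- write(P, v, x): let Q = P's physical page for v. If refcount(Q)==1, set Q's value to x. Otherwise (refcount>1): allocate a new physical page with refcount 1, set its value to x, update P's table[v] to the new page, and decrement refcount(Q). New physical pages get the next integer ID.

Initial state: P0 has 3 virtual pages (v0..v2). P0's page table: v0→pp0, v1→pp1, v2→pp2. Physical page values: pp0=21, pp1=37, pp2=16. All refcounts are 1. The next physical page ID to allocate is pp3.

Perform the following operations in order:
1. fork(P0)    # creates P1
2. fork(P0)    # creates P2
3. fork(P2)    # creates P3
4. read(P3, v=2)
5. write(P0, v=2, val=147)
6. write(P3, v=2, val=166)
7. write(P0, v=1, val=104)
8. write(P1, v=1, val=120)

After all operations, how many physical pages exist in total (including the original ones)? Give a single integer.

Op 1: fork(P0) -> P1. 3 ppages; refcounts: pp0:2 pp1:2 pp2:2
Op 2: fork(P0) -> P2. 3 ppages; refcounts: pp0:3 pp1:3 pp2:3
Op 3: fork(P2) -> P3. 3 ppages; refcounts: pp0:4 pp1:4 pp2:4
Op 4: read(P3, v2) -> 16. No state change.
Op 5: write(P0, v2, 147). refcount(pp2)=4>1 -> COPY to pp3. 4 ppages; refcounts: pp0:4 pp1:4 pp2:3 pp3:1
Op 6: write(P3, v2, 166). refcount(pp2)=3>1 -> COPY to pp4. 5 ppages; refcounts: pp0:4 pp1:4 pp2:2 pp3:1 pp4:1
Op 7: write(P0, v1, 104). refcount(pp1)=4>1 -> COPY to pp5. 6 ppages; refcounts: pp0:4 pp1:3 pp2:2 pp3:1 pp4:1 pp5:1
Op 8: write(P1, v1, 120). refcount(pp1)=3>1 -> COPY to pp6. 7 ppages; refcounts: pp0:4 pp1:2 pp2:2 pp3:1 pp4:1 pp5:1 pp6:1

Answer: 7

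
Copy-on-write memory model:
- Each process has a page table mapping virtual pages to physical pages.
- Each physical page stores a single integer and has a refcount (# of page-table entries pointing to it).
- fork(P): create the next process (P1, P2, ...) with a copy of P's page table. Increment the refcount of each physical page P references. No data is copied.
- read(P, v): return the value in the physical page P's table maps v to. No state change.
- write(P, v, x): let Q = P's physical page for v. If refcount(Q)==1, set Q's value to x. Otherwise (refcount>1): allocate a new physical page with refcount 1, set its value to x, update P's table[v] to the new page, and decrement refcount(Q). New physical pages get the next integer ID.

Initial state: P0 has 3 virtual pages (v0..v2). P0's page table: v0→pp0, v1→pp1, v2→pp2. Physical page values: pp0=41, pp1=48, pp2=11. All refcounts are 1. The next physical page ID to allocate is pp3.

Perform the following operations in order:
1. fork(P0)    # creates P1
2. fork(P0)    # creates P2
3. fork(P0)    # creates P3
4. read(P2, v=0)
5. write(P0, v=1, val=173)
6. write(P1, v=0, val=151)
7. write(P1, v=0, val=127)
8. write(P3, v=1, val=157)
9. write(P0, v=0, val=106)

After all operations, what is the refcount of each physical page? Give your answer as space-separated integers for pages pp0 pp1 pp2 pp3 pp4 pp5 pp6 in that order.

Answer: 2 2 4 1 1 1 1

Derivation:
Op 1: fork(P0) -> P1. 3 ppages; refcounts: pp0:2 pp1:2 pp2:2
Op 2: fork(P0) -> P2. 3 ppages; refcounts: pp0:3 pp1:3 pp2:3
Op 3: fork(P0) -> P3. 3 ppages; refcounts: pp0:4 pp1:4 pp2:4
Op 4: read(P2, v0) -> 41. No state change.
Op 5: write(P0, v1, 173). refcount(pp1)=4>1 -> COPY to pp3. 4 ppages; refcounts: pp0:4 pp1:3 pp2:4 pp3:1
Op 6: write(P1, v0, 151). refcount(pp0)=4>1 -> COPY to pp4. 5 ppages; refcounts: pp0:3 pp1:3 pp2:4 pp3:1 pp4:1
Op 7: write(P1, v0, 127). refcount(pp4)=1 -> write in place. 5 ppages; refcounts: pp0:3 pp1:3 pp2:4 pp3:1 pp4:1
Op 8: write(P3, v1, 157). refcount(pp1)=3>1 -> COPY to pp5. 6 ppages; refcounts: pp0:3 pp1:2 pp2:4 pp3:1 pp4:1 pp5:1
Op 9: write(P0, v0, 106). refcount(pp0)=3>1 -> COPY to pp6. 7 ppages; refcounts: pp0:2 pp1:2 pp2:4 pp3:1 pp4:1 pp5:1 pp6:1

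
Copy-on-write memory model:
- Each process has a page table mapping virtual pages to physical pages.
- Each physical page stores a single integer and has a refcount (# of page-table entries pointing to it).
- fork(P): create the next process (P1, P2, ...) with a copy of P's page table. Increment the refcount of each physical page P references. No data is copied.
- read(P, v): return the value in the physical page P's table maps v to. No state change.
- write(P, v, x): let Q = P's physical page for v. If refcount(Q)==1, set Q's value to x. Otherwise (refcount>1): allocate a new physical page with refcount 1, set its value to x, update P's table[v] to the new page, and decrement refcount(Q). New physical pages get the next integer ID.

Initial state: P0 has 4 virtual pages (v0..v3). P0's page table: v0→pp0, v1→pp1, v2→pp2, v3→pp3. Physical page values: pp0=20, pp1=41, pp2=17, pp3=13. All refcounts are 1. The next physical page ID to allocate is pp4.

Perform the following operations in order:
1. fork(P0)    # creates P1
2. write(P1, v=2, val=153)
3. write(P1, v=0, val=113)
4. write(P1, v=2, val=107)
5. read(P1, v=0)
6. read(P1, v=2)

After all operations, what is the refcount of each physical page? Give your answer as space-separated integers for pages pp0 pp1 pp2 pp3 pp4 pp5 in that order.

Op 1: fork(P0) -> P1. 4 ppages; refcounts: pp0:2 pp1:2 pp2:2 pp3:2
Op 2: write(P1, v2, 153). refcount(pp2)=2>1 -> COPY to pp4. 5 ppages; refcounts: pp0:2 pp1:2 pp2:1 pp3:2 pp4:1
Op 3: write(P1, v0, 113). refcount(pp0)=2>1 -> COPY to pp5. 6 ppages; refcounts: pp0:1 pp1:2 pp2:1 pp3:2 pp4:1 pp5:1
Op 4: write(P1, v2, 107). refcount(pp4)=1 -> write in place. 6 ppages; refcounts: pp0:1 pp1:2 pp2:1 pp3:2 pp4:1 pp5:1
Op 5: read(P1, v0) -> 113. No state change.
Op 6: read(P1, v2) -> 107. No state change.

Answer: 1 2 1 2 1 1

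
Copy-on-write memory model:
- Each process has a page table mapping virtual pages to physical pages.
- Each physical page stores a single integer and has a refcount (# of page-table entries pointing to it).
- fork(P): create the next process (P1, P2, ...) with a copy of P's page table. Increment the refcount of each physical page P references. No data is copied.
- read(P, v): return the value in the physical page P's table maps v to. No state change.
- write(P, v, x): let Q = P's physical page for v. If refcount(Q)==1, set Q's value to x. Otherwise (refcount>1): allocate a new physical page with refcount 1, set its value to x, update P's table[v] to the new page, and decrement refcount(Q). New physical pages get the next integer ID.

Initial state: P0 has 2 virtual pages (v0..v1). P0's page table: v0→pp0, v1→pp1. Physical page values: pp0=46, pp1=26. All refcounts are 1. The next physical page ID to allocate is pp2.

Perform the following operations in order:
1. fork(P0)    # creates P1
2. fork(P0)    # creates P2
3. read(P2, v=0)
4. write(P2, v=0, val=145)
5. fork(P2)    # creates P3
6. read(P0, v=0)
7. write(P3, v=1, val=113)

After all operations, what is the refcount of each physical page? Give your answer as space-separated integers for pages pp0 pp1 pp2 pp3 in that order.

Answer: 2 3 2 1

Derivation:
Op 1: fork(P0) -> P1. 2 ppages; refcounts: pp0:2 pp1:2
Op 2: fork(P0) -> P2. 2 ppages; refcounts: pp0:3 pp1:3
Op 3: read(P2, v0) -> 46. No state change.
Op 4: write(P2, v0, 145). refcount(pp0)=3>1 -> COPY to pp2. 3 ppages; refcounts: pp0:2 pp1:3 pp2:1
Op 5: fork(P2) -> P3. 3 ppages; refcounts: pp0:2 pp1:4 pp2:2
Op 6: read(P0, v0) -> 46. No state change.
Op 7: write(P3, v1, 113). refcount(pp1)=4>1 -> COPY to pp3. 4 ppages; refcounts: pp0:2 pp1:3 pp2:2 pp3:1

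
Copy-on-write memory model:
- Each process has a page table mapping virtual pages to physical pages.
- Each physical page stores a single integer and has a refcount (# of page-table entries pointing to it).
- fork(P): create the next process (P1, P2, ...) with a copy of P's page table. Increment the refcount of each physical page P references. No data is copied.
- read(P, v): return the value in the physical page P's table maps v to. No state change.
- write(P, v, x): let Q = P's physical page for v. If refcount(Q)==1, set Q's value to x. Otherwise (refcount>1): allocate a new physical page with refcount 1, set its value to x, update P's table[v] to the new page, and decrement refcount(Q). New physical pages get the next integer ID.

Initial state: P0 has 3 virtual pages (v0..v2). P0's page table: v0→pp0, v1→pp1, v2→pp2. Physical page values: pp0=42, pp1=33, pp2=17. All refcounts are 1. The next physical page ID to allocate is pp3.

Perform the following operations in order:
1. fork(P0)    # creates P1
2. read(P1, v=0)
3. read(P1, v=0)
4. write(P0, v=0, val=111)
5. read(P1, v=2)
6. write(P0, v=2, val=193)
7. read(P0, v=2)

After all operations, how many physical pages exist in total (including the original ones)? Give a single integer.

Op 1: fork(P0) -> P1. 3 ppages; refcounts: pp0:2 pp1:2 pp2:2
Op 2: read(P1, v0) -> 42. No state change.
Op 3: read(P1, v0) -> 42. No state change.
Op 4: write(P0, v0, 111). refcount(pp0)=2>1 -> COPY to pp3. 4 ppages; refcounts: pp0:1 pp1:2 pp2:2 pp3:1
Op 5: read(P1, v2) -> 17. No state change.
Op 6: write(P0, v2, 193). refcount(pp2)=2>1 -> COPY to pp4. 5 ppages; refcounts: pp0:1 pp1:2 pp2:1 pp3:1 pp4:1
Op 7: read(P0, v2) -> 193. No state change.

Answer: 5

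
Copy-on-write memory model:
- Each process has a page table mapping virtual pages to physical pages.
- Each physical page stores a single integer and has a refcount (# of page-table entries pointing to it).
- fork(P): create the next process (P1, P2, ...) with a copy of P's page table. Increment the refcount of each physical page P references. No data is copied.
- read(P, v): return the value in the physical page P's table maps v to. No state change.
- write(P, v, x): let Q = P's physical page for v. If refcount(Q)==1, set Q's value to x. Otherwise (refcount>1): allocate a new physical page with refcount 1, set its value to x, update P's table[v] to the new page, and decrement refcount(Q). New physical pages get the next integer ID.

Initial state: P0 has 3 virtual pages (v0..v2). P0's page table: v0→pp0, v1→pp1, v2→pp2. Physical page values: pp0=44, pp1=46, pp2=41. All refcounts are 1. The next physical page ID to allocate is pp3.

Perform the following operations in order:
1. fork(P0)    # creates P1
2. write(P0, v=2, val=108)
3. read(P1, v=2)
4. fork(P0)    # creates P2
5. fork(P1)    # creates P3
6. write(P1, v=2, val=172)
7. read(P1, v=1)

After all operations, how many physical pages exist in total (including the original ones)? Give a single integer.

Op 1: fork(P0) -> P1. 3 ppages; refcounts: pp0:2 pp1:2 pp2:2
Op 2: write(P0, v2, 108). refcount(pp2)=2>1 -> COPY to pp3. 4 ppages; refcounts: pp0:2 pp1:2 pp2:1 pp3:1
Op 3: read(P1, v2) -> 41. No state change.
Op 4: fork(P0) -> P2. 4 ppages; refcounts: pp0:3 pp1:3 pp2:1 pp3:2
Op 5: fork(P1) -> P3. 4 ppages; refcounts: pp0:4 pp1:4 pp2:2 pp3:2
Op 6: write(P1, v2, 172). refcount(pp2)=2>1 -> COPY to pp4. 5 ppages; refcounts: pp0:4 pp1:4 pp2:1 pp3:2 pp4:1
Op 7: read(P1, v1) -> 46. No state change.

Answer: 5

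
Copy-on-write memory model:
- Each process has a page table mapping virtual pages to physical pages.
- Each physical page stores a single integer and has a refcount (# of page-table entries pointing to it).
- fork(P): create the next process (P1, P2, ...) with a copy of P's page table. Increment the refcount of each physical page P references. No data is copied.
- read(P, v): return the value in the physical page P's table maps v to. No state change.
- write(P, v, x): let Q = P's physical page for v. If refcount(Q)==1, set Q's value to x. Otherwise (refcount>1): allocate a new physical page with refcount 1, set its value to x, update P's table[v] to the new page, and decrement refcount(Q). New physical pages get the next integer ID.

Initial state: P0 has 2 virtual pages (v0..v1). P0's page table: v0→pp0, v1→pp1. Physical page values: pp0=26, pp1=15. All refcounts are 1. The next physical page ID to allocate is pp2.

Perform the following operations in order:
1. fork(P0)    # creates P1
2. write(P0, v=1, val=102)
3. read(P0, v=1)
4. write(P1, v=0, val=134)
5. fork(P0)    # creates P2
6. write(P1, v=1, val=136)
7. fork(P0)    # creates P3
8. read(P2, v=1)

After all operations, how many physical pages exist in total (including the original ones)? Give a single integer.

Op 1: fork(P0) -> P1. 2 ppages; refcounts: pp0:2 pp1:2
Op 2: write(P0, v1, 102). refcount(pp1)=2>1 -> COPY to pp2. 3 ppages; refcounts: pp0:2 pp1:1 pp2:1
Op 3: read(P0, v1) -> 102. No state change.
Op 4: write(P1, v0, 134). refcount(pp0)=2>1 -> COPY to pp3. 4 ppages; refcounts: pp0:1 pp1:1 pp2:1 pp3:1
Op 5: fork(P0) -> P2. 4 ppages; refcounts: pp0:2 pp1:1 pp2:2 pp3:1
Op 6: write(P1, v1, 136). refcount(pp1)=1 -> write in place. 4 ppages; refcounts: pp0:2 pp1:1 pp2:2 pp3:1
Op 7: fork(P0) -> P3. 4 ppages; refcounts: pp0:3 pp1:1 pp2:3 pp3:1
Op 8: read(P2, v1) -> 102. No state change.

Answer: 4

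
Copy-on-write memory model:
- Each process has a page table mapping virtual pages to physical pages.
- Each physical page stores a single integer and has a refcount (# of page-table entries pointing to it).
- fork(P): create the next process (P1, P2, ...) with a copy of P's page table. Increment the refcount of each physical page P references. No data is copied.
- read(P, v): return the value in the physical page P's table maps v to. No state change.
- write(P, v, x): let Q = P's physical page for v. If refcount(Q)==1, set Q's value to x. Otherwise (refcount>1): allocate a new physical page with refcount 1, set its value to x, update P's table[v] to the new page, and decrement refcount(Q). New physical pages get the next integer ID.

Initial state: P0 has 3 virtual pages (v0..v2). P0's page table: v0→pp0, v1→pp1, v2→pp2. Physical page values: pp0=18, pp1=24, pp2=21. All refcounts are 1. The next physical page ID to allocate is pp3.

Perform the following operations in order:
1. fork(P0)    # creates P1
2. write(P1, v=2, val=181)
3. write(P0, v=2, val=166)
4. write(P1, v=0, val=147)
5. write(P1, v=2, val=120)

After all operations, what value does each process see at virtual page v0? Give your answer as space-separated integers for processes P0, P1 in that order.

Answer: 18 147

Derivation:
Op 1: fork(P0) -> P1. 3 ppages; refcounts: pp0:2 pp1:2 pp2:2
Op 2: write(P1, v2, 181). refcount(pp2)=2>1 -> COPY to pp3. 4 ppages; refcounts: pp0:2 pp1:2 pp2:1 pp3:1
Op 3: write(P0, v2, 166). refcount(pp2)=1 -> write in place. 4 ppages; refcounts: pp0:2 pp1:2 pp2:1 pp3:1
Op 4: write(P1, v0, 147). refcount(pp0)=2>1 -> COPY to pp4. 5 ppages; refcounts: pp0:1 pp1:2 pp2:1 pp3:1 pp4:1
Op 5: write(P1, v2, 120). refcount(pp3)=1 -> write in place. 5 ppages; refcounts: pp0:1 pp1:2 pp2:1 pp3:1 pp4:1
P0: v0 -> pp0 = 18
P1: v0 -> pp4 = 147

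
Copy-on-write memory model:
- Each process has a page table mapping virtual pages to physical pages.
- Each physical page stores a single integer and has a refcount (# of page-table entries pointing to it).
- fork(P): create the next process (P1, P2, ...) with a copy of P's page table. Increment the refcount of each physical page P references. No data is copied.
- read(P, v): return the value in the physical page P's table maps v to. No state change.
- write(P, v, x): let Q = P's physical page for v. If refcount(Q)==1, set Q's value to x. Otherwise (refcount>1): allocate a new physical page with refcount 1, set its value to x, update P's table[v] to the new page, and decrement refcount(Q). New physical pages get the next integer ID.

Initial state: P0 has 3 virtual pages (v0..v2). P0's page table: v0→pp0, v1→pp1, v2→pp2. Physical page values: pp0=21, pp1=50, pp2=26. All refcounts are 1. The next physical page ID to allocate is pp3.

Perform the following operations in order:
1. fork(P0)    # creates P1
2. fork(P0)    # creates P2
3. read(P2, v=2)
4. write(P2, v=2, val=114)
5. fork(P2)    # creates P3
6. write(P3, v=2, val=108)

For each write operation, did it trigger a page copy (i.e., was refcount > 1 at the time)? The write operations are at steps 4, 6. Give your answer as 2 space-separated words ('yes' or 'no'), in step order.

Op 1: fork(P0) -> P1. 3 ppages; refcounts: pp0:2 pp1:2 pp2:2
Op 2: fork(P0) -> P2. 3 ppages; refcounts: pp0:3 pp1:3 pp2:3
Op 3: read(P2, v2) -> 26. No state change.
Op 4: write(P2, v2, 114). refcount(pp2)=3>1 -> COPY to pp3. 4 ppages; refcounts: pp0:3 pp1:3 pp2:2 pp3:1
Op 5: fork(P2) -> P3. 4 ppages; refcounts: pp0:4 pp1:4 pp2:2 pp3:2
Op 6: write(P3, v2, 108). refcount(pp3)=2>1 -> COPY to pp4. 5 ppages; refcounts: pp0:4 pp1:4 pp2:2 pp3:1 pp4:1

yes yes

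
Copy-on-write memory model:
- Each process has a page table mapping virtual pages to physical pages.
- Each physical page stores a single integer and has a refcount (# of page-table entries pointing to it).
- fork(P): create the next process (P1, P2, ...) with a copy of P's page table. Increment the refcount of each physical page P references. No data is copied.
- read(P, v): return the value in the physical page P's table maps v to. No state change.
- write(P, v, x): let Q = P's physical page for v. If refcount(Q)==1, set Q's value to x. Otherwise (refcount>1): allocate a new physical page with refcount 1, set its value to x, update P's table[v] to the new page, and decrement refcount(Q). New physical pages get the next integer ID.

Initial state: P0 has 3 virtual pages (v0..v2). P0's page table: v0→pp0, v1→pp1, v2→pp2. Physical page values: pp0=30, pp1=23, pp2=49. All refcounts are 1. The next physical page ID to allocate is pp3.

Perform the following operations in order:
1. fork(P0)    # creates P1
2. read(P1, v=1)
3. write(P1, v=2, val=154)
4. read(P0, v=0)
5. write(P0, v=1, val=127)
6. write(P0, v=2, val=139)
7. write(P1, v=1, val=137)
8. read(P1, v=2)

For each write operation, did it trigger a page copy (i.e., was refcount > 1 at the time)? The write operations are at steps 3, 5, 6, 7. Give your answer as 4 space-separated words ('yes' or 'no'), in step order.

Op 1: fork(P0) -> P1. 3 ppages; refcounts: pp0:2 pp1:2 pp2:2
Op 2: read(P1, v1) -> 23. No state change.
Op 3: write(P1, v2, 154). refcount(pp2)=2>1 -> COPY to pp3. 4 ppages; refcounts: pp0:2 pp1:2 pp2:1 pp3:1
Op 4: read(P0, v0) -> 30. No state change.
Op 5: write(P0, v1, 127). refcount(pp1)=2>1 -> COPY to pp4. 5 ppages; refcounts: pp0:2 pp1:1 pp2:1 pp3:1 pp4:1
Op 6: write(P0, v2, 139). refcount(pp2)=1 -> write in place. 5 ppages; refcounts: pp0:2 pp1:1 pp2:1 pp3:1 pp4:1
Op 7: write(P1, v1, 137). refcount(pp1)=1 -> write in place. 5 ppages; refcounts: pp0:2 pp1:1 pp2:1 pp3:1 pp4:1
Op 8: read(P1, v2) -> 154. No state change.

yes yes no no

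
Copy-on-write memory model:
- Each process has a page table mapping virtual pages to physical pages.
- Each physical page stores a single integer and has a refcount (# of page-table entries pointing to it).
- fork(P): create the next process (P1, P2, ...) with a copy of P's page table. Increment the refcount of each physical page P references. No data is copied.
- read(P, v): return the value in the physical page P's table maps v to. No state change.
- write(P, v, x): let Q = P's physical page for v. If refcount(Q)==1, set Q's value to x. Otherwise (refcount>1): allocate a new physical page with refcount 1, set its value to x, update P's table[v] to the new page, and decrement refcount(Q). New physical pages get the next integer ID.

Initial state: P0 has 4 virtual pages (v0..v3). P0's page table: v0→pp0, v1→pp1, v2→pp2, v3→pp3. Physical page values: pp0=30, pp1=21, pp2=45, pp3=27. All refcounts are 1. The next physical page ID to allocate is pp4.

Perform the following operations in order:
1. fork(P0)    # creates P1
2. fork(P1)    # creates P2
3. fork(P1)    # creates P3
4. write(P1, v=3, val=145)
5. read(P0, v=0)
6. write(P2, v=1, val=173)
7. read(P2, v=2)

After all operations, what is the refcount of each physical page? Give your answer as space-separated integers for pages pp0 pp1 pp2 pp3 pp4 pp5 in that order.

Op 1: fork(P0) -> P1. 4 ppages; refcounts: pp0:2 pp1:2 pp2:2 pp3:2
Op 2: fork(P1) -> P2. 4 ppages; refcounts: pp0:3 pp1:3 pp2:3 pp3:3
Op 3: fork(P1) -> P3. 4 ppages; refcounts: pp0:4 pp1:4 pp2:4 pp3:4
Op 4: write(P1, v3, 145). refcount(pp3)=4>1 -> COPY to pp4. 5 ppages; refcounts: pp0:4 pp1:4 pp2:4 pp3:3 pp4:1
Op 5: read(P0, v0) -> 30. No state change.
Op 6: write(P2, v1, 173). refcount(pp1)=4>1 -> COPY to pp5. 6 ppages; refcounts: pp0:4 pp1:3 pp2:4 pp3:3 pp4:1 pp5:1
Op 7: read(P2, v2) -> 45. No state change.

Answer: 4 3 4 3 1 1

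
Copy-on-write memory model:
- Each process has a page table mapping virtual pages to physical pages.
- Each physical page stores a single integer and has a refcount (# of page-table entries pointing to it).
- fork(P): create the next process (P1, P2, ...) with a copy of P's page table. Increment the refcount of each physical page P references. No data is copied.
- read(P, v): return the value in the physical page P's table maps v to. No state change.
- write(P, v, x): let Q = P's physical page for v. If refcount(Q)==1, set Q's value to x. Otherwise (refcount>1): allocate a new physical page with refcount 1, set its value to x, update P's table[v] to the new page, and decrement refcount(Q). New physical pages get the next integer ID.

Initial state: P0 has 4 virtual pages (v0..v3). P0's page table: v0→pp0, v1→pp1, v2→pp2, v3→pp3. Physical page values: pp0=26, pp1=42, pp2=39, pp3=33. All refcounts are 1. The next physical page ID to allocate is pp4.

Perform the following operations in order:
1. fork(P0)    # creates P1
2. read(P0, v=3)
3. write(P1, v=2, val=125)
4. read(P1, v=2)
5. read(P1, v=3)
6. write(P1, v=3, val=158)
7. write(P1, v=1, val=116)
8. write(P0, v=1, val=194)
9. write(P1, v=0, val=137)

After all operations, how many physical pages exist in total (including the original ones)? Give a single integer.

Op 1: fork(P0) -> P1. 4 ppages; refcounts: pp0:2 pp1:2 pp2:2 pp3:2
Op 2: read(P0, v3) -> 33. No state change.
Op 3: write(P1, v2, 125). refcount(pp2)=2>1 -> COPY to pp4. 5 ppages; refcounts: pp0:2 pp1:2 pp2:1 pp3:2 pp4:1
Op 4: read(P1, v2) -> 125. No state change.
Op 5: read(P1, v3) -> 33. No state change.
Op 6: write(P1, v3, 158). refcount(pp3)=2>1 -> COPY to pp5. 6 ppages; refcounts: pp0:2 pp1:2 pp2:1 pp3:1 pp4:1 pp5:1
Op 7: write(P1, v1, 116). refcount(pp1)=2>1 -> COPY to pp6. 7 ppages; refcounts: pp0:2 pp1:1 pp2:1 pp3:1 pp4:1 pp5:1 pp6:1
Op 8: write(P0, v1, 194). refcount(pp1)=1 -> write in place. 7 ppages; refcounts: pp0:2 pp1:1 pp2:1 pp3:1 pp4:1 pp5:1 pp6:1
Op 9: write(P1, v0, 137). refcount(pp0)=2>1 -> COPY to pp7. 8 ppages; refcounts: pp0:1 pp1:1 pp2:1 pp3:1 pp4:1 pp5:1 pp6:1 pp7:1

Answer: 8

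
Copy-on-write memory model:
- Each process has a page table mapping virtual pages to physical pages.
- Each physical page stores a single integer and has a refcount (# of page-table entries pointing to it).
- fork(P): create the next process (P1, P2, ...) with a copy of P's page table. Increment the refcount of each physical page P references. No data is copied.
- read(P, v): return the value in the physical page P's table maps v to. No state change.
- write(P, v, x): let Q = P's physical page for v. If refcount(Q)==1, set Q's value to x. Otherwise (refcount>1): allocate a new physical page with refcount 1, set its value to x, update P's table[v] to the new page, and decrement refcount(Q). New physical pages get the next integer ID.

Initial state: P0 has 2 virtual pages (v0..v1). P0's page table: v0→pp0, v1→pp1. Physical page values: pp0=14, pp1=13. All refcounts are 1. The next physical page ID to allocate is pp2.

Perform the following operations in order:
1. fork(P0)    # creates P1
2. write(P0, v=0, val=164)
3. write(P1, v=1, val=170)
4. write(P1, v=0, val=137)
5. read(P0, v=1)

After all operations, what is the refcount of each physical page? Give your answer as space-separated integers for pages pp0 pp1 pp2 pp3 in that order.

Op 1: fork(P0) -> P1. 2 ppages; refcounts: pp0:2 pp1:2
Op 2: write(P0, v0, 164). refcount(pp0)=2>1 -> COPY to pp2. 3 ppages; refcounts: pp0:1 pp1:2 pp2:1
Op 3: write(P1, v1, 170). refcount(pp1)=2>1 -> COPY to pp3. 4 ppages; refcounts: pp0:1 pp1:1 pp2:1 pp3:1
Op 4: write(P1, v0, 137). refcount(pp0)=1 -> write in place. 4 ppages; refcounts: pp0:1 pp1:1 pp2:1 pp3:1
Op 5: read(P0, v1) -> 13. No state change.

Answer: 1 1 1 1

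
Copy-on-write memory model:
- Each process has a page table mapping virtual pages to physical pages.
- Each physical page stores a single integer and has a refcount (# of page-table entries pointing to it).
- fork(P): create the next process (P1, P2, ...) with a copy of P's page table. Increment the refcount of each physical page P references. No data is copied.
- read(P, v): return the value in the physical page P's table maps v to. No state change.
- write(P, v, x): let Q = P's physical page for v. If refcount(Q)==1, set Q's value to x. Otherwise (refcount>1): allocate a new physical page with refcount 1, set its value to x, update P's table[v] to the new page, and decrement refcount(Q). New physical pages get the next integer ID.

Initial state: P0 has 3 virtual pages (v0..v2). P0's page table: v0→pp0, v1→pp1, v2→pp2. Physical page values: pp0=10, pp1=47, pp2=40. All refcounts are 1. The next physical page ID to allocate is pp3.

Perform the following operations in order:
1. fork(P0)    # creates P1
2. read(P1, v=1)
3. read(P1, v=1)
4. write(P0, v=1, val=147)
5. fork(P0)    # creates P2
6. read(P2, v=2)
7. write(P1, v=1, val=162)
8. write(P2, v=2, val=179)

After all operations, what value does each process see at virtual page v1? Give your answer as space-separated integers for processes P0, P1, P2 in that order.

Answer: 147 162 147

Derivation:
Op 1: fork(P0) -> P1. 3 ppages; refcounts: pp0:2 pp1:2 pp2:2
Op 2: read(P1, v1) -> 47. No state change.
Op 3: read(P1, v1) -> 47. No state change.
Op 4: write(P0, v1, 147). refcount(pp1)=2>1 -> COPY to pp3. 4 ppages; refcounts: pp0:2 pp1:1 pp2:2 pp3:1
Op 5: fork(P0) -> P2. 4 ppages; refcounts: pp0:3 pp1:1 pp2:3 pp3:2
Op 6: read(P2, v2) -> 40. No state change.
Op 7: write(P1, v1, 162). refcount(pp1)=1 -> write in place. 4 ppages; refcounts: pp0:3 pp1:1 pp2:3 pp3:2
Op 8: write(P2, v2, 179). refcount(pp2)=3>1 -> COPY to pp4. 5 ppages; refcounts: pp0:3 pp1:1 pp2:2 pp3:2 pp4:1
P0: v1 -> pp3 = 147
P1: v1 -> pp1 = 162
P2: v1 -> pp3 = 147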